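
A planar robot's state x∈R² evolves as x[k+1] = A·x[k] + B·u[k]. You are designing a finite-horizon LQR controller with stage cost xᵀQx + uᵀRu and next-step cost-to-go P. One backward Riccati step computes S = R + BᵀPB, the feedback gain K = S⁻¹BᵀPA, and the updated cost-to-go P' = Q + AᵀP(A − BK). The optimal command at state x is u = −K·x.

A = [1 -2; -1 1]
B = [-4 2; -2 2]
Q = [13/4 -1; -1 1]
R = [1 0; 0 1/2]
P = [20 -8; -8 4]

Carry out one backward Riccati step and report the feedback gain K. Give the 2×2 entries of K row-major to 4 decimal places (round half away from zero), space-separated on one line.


-0.7643 1.1720 -0.8968 1.1618

BᵀP = [-64.0000 24.0000; 24.0000 -8.0000]
S = R + BᵀPB = [1 0; 0 1/2] + [208.0000 -80.0000; -80.0000 32.0000] = [209.0000 -80.0000; -80.0000 32.5000]
BᵀPA = [-88.0000 152.0000; 32.0000 -56.0000]
K = S⁻¹·BᵀPA = [-0.7643 1.1720; -0.8968 1.1618]
A−BK = [-0.2637 0.3643; -0.7350 1.0204]
AᵀP(A−BK) = [1.4369 -2.0433; -2.0433 2.9197]
P' = Q + AᵀP(A−BK) = [4.6869 -3.0433; -3.0433 3.9197]
tr(P') = 8.6067


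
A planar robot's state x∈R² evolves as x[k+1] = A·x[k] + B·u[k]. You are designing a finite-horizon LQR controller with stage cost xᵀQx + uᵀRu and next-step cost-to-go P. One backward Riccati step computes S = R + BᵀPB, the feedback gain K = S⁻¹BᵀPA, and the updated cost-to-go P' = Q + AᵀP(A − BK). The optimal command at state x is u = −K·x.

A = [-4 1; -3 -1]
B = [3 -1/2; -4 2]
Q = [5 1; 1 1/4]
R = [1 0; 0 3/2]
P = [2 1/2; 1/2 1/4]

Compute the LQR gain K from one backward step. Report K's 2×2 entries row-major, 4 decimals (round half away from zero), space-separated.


BᵀP = [4.0000 0.5000; 0.0000 0.2500]
S = R + BᵀPB = [1 0; 0 3/2] + [10.0000 -1.0000; -1.0000 0.5000] = [11.0000 -1.0000; -1.0000 2.0000]
BᵀPA = [-17.5000 3.5000; -0.7500 -0.2500]
K = S⁻¹·BᵀPA = [-1.7024 0.3214; -1.2262 0.0357]
A−BK = [0.4940 0.0536; -7.3571 0.2143]
AᵀP(A−BK) = [15.5387 -1.0982; -1.0982 0.1339]
P' = Q + AᵀP(A−BK) = [20.5387 -0.0982; -0.0982 0.3839]
tr(P') = 20.9226

-1.7024 0.3214 -1.2262 0.0357


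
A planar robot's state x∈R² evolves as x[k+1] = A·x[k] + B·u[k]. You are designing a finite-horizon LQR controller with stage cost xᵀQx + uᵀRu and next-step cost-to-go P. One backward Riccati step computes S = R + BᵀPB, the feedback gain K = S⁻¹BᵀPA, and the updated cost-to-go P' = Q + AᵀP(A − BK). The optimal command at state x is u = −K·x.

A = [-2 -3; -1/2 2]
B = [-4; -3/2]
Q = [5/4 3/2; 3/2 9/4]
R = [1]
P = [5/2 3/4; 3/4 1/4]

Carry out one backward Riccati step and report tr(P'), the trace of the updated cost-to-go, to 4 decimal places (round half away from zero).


BᵀP = [-11.1250 -3.3750]
S = R + BᵀPB = [1] + [49.5625] = [50.5625]
BᵀPA = [23.9375 26.6250]
K = S⁻¹·BᵀPA = [0.4734 0.5266]
A−BK = [-0.1063 -0.8937; 0.2101 2.7899]
AᵀP(A−BK) = [0.2299 0.2701; 0.2701 0.4799]
P' = Q + AᵀP(A−BK) = [1.4799 1.7701; 1.7701 2.7299]
tr(P') = 4.2098

4.2098


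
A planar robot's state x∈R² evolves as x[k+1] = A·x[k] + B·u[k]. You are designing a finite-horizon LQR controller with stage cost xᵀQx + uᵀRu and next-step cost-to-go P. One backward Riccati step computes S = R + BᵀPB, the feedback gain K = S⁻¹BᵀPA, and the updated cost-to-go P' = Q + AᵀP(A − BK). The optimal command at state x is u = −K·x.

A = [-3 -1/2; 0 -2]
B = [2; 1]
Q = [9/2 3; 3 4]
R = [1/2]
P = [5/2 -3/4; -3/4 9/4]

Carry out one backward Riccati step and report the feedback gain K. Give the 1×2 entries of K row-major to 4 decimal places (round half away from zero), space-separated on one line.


-1.3077 -0.3718

BᵀP = [4.2500 0.7500]
S = R + BᵀPB = [1/2] + [9.2500] = [9.7500]
BᵀPA = [-12.7500 -3.6250]
K = S⁻¹·BᵀPA = [-1.3077 -0.3718]
A−BK = [-0.3846 0.2436; 1.3077 -1.6282]
AᵀP(A−BK) = [5.8269 -5.4904; -5.4904 6.7772]
P' = Q + AᵀP(A−BK) = [10.3269 -2.4904; -2.4904 10.7772]
tr(P') = 21.1042


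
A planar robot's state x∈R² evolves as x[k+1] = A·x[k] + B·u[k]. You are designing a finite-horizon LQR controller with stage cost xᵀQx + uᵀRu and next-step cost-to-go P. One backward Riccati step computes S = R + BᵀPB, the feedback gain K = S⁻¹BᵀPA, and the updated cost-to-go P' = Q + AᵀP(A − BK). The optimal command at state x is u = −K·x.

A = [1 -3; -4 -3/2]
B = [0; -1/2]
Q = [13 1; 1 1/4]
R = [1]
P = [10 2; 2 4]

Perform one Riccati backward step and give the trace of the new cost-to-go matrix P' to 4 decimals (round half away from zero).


145.7500

BᵀP = [-1.0000 -2.0000]
S = R + BᵀPB = [1] + [1.0000] = [2.0000]
BᵀPA = [7.0000 6.0000]
K = S⁻¹·BᵀPA = [3.5000 3.0000]
A−BK = [1.0000 -3.0000; -2.2500 0.0000]
AᵀP(A−BK) = [33.5000 -6.0000; -6.0000 99.0000]
P' = Q + AᵀP(A−BK) = [46.5000 -5.0000; -5.0000 99.2500]
tr(P') = 145.7500


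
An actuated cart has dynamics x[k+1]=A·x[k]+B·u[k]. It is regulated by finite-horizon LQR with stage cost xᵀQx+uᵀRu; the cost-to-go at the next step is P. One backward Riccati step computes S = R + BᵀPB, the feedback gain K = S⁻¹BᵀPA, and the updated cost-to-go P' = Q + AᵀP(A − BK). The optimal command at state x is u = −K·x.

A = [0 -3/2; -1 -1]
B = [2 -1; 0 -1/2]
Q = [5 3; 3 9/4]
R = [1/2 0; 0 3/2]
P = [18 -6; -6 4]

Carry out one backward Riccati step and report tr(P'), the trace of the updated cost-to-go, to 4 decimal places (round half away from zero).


BᵀP = [36.0000 -12.0000; -15.0000 4.0000]
S = R + BᵀPB = [1/2 0; 0 3/2] + [72.0000 -30.0000; -30.0000 13.0000] = [72.5000 -30.0000; -30.0000 14.5000]
BᵀPA = [12.0000 -42.0000; -4.0000 18.5000]
K = S⁻¹·BᵀPA = [0.3570 -0.3570; 0.4628 0.5372]
A−BK = [-0.2512 -0.2488; -0.7686 -0.7314]
AᵀP(A−BK) = [1.5669 1.4331; 1.4331 1.5669]
P' = Q + AᵀP(A−BK) = [6.5669 4.4331; 4.4331 3.8169]
tr(P') = 10.3839

10.3839


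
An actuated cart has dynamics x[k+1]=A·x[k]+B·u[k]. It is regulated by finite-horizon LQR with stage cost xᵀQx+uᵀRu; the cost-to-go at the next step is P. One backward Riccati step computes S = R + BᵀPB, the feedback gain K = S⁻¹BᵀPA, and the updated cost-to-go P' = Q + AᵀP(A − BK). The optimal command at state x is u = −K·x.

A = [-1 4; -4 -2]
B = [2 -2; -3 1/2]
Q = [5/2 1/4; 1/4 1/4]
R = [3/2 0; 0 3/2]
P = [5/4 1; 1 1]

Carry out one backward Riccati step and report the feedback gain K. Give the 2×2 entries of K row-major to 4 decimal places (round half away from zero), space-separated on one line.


BᵀP = [-0.5000 -1.0000; -2.0000 -1.5000]
S = R + BᵀPB = [3/2 0; 0 3/2] + [2.0000 0.5000; 0.5000 3.2500] = [3.5000 0.5000; 0.5000 4.7500]
BᵀPA = [4.5000 0.0000; 8.0000 -5.0000]
K = S⁻¹·BᵀPA = [1.0611 0.1527; 1.5725 -1.0687]
A−BK = [0.0229 1.5573; -1.6031 -1.0076]
AᵀP(A−BK) = [7.8950 -3.1374; -3.1374 2.6565]
P' = Q + AᵀP(A−BK) = [10.3950 -2.8874; -2.8874 2.9065]
tr(P') = 13.3015

1.0611 0.1527 1.5725 -1.0687


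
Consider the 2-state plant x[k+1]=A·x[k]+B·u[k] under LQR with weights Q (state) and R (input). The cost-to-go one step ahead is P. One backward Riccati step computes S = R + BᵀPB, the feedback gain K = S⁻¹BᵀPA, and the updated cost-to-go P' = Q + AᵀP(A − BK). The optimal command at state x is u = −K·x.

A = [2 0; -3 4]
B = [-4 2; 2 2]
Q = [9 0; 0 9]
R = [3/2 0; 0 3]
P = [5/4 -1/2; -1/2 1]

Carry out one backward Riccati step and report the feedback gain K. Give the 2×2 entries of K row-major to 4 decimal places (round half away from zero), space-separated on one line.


BᵀP = [-6.0000 4.0000; 1.5000 1.0000]
S = R + BᵀPB = [3/2 0; 0 3] + [32.0000 -4.0000; -4.0000 5.0000] = [33.5000 -4.0000; -4.0000 8.0000]
BᵀPA = [-24.0000 16.0000; 0.0000 4.0000]
K = S⁻¹·BᵀPA = [-0.7619 0.5714; -0.3810 0.7857]
A−BK = [-0.2857 0.7143; -0.7143 1.2857]
AᵀP(A−BK) = [1.7143 -2.2857; -2.2857 3.7143]
P' = Q + AᵀP(A−BK) = [10.7143 -2.2857; -2.2857 12.7143]
tr(P') = 23.4286

-0.7619 0.5714 -0.3810 0.7857


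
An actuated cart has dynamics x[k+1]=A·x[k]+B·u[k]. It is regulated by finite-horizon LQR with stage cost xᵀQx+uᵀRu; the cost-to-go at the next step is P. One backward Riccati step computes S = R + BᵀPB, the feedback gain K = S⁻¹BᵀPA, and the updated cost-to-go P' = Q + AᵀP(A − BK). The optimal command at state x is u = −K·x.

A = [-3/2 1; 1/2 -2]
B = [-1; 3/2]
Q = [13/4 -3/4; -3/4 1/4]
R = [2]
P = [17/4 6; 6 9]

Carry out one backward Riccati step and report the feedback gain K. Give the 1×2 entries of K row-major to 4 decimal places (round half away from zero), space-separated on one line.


BᵀP = [4.7500 7.5000]
S = R + BᵀPB = [2] + [6.5000] = [8.5000]
BᵀPA = [-3.3750 -10.2500]
K = S⁻¹·BᵀPA = [-0.3971 -1.2059]
A−BK = [-1.8971 -0.2059; 1.0956 -0.1912]
AᵀP(A−BK) = [1.4724 1.5551; 1.5551 3.8897]
P' = Q + AᵀP(A−BK) = [4.7224 0.8051; 0.8051 4.1397]
tr(P') = 8.8621

-0.3971 -1.2059


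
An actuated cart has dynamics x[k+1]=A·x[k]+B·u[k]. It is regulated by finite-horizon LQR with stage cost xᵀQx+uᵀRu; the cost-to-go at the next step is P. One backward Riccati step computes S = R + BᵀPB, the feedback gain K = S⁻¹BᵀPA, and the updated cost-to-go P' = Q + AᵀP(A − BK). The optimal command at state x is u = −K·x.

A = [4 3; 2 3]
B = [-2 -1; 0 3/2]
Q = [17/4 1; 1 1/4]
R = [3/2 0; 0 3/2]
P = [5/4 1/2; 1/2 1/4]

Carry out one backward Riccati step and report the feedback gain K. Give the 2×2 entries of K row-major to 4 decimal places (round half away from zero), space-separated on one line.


BᵀP = [-2.5000 -1.0000; -0.5000 -0.1250]
S = R + BᵀPB = [3/2 0; 0 3/2] + [5.0000 1.0000; 1.0000 0.3125] = [6.5000 1.0000; 1.0000 1.8125]
BᵀPA = [-12.0000 -10.5000; -2.2500 -1.8750]
K = S⁻¹·BᵀPA = [-1.8087 -1.5913; -0.2435 -0.1565]
A−BK = [0.1391 -0.3391; 2.3652 3.2348]
AᵀP(A−BK) = [6.7478 6.0522; 6.0522 5.4978]
P' = Q + AᵀP(A−BK) = [10.9978 7.0522; 7.0522 5.7478]
tr(P') = 16.7457

-1.8087 -1.5913 -0.2435 -0.1565


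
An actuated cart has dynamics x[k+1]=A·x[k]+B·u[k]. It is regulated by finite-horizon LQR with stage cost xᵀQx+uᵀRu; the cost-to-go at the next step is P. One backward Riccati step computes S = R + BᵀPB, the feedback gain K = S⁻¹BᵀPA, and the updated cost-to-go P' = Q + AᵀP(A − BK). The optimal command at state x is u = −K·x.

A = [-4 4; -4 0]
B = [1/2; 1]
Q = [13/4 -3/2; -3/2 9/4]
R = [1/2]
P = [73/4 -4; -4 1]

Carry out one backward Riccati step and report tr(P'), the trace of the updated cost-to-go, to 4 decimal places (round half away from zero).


141.7424

BᵀP = [5.1250 -1.0000]
S = R + BᵀPB = [1/2] + [1.5625] = [2.0625]
BᵀPA = [-16.5000 20.5000]
K = S⁻¹·BᵀPA = [-8.0000 9.9394]
A−BK = [0.0000 -0.9697; 4.0000 -9.9394]
AᵀP(A−BK) = [48.0000 -64.0000; -64.0000 88.2424]
P' = Q + AᵀP(A−BK) = [51.2500 -65.5000; -65.5000 90.4924]
tr(P') = 141.7424


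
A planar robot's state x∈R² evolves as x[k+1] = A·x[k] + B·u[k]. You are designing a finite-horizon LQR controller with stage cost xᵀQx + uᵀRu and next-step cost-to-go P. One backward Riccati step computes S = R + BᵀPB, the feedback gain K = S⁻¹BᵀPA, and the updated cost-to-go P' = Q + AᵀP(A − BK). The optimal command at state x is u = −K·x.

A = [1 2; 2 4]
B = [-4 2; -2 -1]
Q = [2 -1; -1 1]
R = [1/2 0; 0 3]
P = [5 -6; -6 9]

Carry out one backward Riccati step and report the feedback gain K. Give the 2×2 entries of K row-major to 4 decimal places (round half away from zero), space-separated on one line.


BᵀP = [-8.0000 6.0000; 16.0000 -21.0000]
S = R + BᵀPB = [1/2 0; 0 3] + [20.0000 -22.0000; -22.0000 53.0000] = [20.5000 -22.0000; -22.0000 56.0000]
BᵀPA = [4.0000 8.0000; -26.0000 -52.0000]
K = S⁻¹·BᵀPA = [-0.5241 -1.0482; -0.6702 -1.3404]
A−BK = [0.2440 0.4880; 0.2816 0.5633]
AᵀP(A−BK) = [1.6717 3.3434; 3.3434 6.6867]
P' = Q + AᵀP(A−BK) = [3.6717 2.3434; 2.3434 7.6867]
tr(P') = 11.3584

-0.5241 -1.0482 -0.6702 -1.3404


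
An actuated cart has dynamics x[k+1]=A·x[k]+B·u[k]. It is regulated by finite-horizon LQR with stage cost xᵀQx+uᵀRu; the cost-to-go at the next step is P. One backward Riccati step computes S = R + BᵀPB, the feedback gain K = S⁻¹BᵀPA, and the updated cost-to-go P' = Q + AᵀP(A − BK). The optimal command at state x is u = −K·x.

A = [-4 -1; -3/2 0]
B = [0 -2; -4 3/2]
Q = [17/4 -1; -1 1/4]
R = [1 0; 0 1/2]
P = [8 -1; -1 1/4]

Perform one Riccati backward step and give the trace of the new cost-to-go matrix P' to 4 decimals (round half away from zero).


BᵀP = [4.0000 -1.0000; -17.5000 2.3750]
S = R + BᵀPB = [1 0; 0 1/2] + [4.0000 -9.5000; -9.5000 38.5625] = [5.0000 -9.5000; -9.5000 39.0625]
BᵀPA = [-14.5000 -4.0000; 66.4375 17.5000]
K = S⁻¹·BᵀPA = [0.6163 0.0952; 1.8507 0.4711]
A−BK = [-0.2986 -0.0577; -1.8108 -0.3260]
AᵀP(A−BK) = [2.5440 0.5782; 0.5782 0.1356]
P' = Q + AᵀP(A−BK) = [6.7940 -0.4218; -0.4218 0.3856]
tr(P') = 7.1797

7.1797


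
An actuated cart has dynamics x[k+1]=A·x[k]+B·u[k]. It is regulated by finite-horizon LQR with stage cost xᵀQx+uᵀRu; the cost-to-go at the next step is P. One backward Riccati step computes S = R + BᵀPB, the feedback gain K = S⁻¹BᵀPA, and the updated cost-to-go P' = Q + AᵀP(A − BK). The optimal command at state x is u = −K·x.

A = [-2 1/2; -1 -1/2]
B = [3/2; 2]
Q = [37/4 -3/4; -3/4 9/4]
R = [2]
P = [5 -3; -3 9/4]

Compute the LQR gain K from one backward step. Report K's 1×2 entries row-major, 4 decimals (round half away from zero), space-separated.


BᵀP = [1.5000 0.0000]
S = R + BᵀPB = [2] + [2.2500] = [4.2500]
BᵀPA = [-3.0000 0.7500]
K = S⁻¹·BᵀPA = [-0.7059 0.1765]
A−BK = [-0.9412 0.2353; 0.4118 -0.8529]
AᵀP(A−BK) = [8.1324 -4.8456; -4.8456 3.1801]
P' = Q + AᵀP(A−BK) = [17.3824 -5.5956; -5.5956 5.4301]
tr(P') = 22.8125

-0.7059 0.1765


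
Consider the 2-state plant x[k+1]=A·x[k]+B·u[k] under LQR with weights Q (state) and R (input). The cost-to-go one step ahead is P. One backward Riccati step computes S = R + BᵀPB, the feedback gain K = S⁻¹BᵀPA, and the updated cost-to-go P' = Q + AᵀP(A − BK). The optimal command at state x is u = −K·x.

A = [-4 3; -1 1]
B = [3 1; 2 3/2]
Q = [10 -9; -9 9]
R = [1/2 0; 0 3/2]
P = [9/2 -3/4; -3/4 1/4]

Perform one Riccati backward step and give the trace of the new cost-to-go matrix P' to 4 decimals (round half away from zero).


BᵀP = [12.0000 -1.7500; 3.3750 -0.3750]
S = R + BᵀPB = [1/2 0; 0 3/2] + [32.5000 9.3750; 9.3750 2.8125] = [33.0000 9.3750; 9.3750 4.3125]
BᵀPA = [-46.2500 34.2500; -13.1250 9.7500]
K = S⁻¹·BᵀPA = [-1.4040 1.0345; 0.0086 0.0121]
A−BK = [0.2033 -0.1154; 1.7950 -1.0870]
AᵀP(A−BK) = [1.4298 -0.9983; -0.9983 0.7024]
P' = Q + AᵀP(A−BK) = [11.4298 -9.9983; -9.9983 9.7024]
tr(P') = 21.1322

21.1322


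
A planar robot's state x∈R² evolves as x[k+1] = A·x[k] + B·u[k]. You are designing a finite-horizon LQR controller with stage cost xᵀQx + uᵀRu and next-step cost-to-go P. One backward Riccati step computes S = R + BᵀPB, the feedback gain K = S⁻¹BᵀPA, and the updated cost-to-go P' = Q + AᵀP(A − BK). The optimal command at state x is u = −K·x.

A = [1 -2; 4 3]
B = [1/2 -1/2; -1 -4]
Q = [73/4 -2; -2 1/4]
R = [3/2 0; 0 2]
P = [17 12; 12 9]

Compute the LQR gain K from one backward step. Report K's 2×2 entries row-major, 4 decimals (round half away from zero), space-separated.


0.0393 -0.6114 -1.1351 -0.0232

BᵀP = [-3.5000 -3.0000; -56.5000 -42.0000]
S = R + BᵀPB = [3/2 0; 0 2] + [1.2500 13.7500; 13.7500 196.2500] = [2.7500 13.7500; 13.7500 198.2500]
BᵀPA = [-15.5000 -2.0000; -224.5000 -13.0000]
K = S⁻¹·BᵀPA = [0.0393 -0.6114; -1.1351 -0.0232]
A−BK = [0.4128 -1.7059; -0.5012 2.2959]
AᵀP(A−BK) = [2.7715 -0.6781; -0.6781 3.4760]
P' = Q + AᵀP(A−BK) = [21.0215 -2.6781; -2.6781 3.7260]
tr(P') = 24.7475


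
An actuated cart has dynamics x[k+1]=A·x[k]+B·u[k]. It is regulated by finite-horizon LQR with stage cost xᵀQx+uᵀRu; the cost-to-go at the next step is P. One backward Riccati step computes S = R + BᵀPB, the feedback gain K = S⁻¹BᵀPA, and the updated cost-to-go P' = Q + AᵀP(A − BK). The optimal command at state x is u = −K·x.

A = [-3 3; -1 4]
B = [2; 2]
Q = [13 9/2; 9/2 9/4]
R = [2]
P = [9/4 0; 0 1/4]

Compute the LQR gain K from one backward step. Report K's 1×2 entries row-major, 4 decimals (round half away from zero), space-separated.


-1.1667 1.2917

BᵀP = [4.5000 0.5000]
S = R + BᵀPB = [2] + [10.0000] = [12.0000]
BᵀPA = [-14.0000 15.5000]
K = S⁻¹·BᵀPA = [-1.1667 1.2917]
A−BK = [-0.6667 0.4167; 1.3333 1.4167]
AᵀP(A−BK) = [4.1667 -3.1667; -3.1667 4.2292]
P' = Q + AᵀP(A−BK) = [17.1667 1.3333; 1.3333 6.4792]
tr(P') = 23.6458


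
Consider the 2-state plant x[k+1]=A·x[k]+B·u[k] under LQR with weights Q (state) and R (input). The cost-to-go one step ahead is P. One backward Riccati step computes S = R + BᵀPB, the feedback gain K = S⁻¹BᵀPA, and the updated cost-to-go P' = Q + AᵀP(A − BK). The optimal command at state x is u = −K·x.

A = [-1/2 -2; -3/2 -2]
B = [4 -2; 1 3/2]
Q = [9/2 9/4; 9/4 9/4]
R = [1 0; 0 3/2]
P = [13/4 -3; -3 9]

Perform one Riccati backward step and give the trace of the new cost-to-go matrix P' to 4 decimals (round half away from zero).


BᵀP = [10.0000 -3.0000; -11.0000 19.5000]
S = R + BᵀPB = [1 0; 0 3/2] + [37.0000 -24.5000; -24.5000 51.2500] = [38.0000 -24.5000; -24.5000 52.7500]
BᵀPA = [-0.5000 -14.0000; -23.7500 -17.0000]
K = S⁻¹·BᵀPA = [-0.4331 -0.8225; -0.6514 -0.7043]
A−BK = [-0.0702 -0.1186; -0.0897 -0.1211]
AᵀP(A−BK) = [0.8748 1.1118; 1.1118 1.5120]
P' = Q + AᵀP(A−BK) = [5.3748 3.3618; 3.3618 3.7620]
tr(P') = 9.1368

9.1368


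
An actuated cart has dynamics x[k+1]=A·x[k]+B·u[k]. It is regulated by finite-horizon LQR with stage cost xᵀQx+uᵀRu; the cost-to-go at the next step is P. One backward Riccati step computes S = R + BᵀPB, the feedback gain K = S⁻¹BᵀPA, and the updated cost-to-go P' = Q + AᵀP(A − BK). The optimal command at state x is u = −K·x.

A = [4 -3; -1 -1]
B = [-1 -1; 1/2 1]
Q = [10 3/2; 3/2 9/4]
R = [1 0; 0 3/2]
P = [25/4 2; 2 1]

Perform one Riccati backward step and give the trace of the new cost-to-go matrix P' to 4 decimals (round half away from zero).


38.1231

BᵀP = [-5.2500 -1.5000; -4.2500 -1.0000]
S = R + BᵀPB = [1 0; 0 3/2] + [4.5000 3.7500; 3.7500 3.2500] = [5.5000 3.7500; 3.7500 4.7500]
BᵀPA = [-19.5000 17.2500; -16.0000 13.7500]
K = S⁻¹·BᵀPA = [-2.7047 2.5181; -1.2332 0.9067]
A−BK = [0.0622 0.4249; 1.5855 -3.1658]
AᵀP(A−BK) = [12.5285 -12.3886; -12.3886 13.3446]
P' = Q + AᵀP(A−BK) = [22.5285 -10.8886; -10.8886 15.5946]
tr(P') = 38.1231


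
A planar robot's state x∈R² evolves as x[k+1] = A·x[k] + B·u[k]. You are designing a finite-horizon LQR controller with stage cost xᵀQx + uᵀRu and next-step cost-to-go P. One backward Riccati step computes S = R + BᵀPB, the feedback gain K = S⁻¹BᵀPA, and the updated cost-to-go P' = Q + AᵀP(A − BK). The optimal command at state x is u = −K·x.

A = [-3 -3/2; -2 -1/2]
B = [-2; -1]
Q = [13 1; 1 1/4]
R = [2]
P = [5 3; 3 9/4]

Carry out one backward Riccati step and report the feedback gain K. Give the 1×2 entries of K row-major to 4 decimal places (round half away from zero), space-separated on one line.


BᵀP = [-13.0000 -8.2500]
S = R + BᵀPB = [2] + [34.2500] = [36.2500]
BᵀPA = [55.5000 23.6250]
K = S⁻¹·BᵀPA = [1.5310 0.6517]
A−BK = [0.0621 -0.1966; -0.4690 0.1517]
AᵀP(A−BK) = [5.0276 2.0793; 2.0793 0.9155]
P' = Q + AᵀP(A−BK) = [18.0276 3.0793; 3.0793 1.1655]
tr(P') = 19.1931

1.5310 0.6517


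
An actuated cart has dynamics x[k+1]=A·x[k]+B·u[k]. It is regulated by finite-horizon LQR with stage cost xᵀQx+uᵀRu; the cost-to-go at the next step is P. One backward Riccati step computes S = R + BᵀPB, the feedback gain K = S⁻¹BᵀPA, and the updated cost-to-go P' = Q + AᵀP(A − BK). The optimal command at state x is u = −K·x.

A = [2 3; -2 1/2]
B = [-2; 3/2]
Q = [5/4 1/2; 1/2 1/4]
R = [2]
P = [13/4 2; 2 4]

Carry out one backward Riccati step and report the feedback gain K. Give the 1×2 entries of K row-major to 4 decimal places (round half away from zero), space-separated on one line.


BᵀP = [-3.5000 2.0000]
S = R + BᵀPB = [2] + [10.0000] = [12.0000]
BᵀPA = [-11.0000 -9.5000]
K = S⁻¹·BᵀPA = [-0.9167 -0.7917]
A−BK = [0.1667 1.4167; -0.6250 1.6875]
AᵀP(A−BK) = [2.9167 -3.2083; -3.2083 28.7292]
P' = Q + AᵀP(A−BK) = [4.1667 -2.7083; -2.7083 28.9792]
tr(P') = 33.1458

-0.9167 -0.7917


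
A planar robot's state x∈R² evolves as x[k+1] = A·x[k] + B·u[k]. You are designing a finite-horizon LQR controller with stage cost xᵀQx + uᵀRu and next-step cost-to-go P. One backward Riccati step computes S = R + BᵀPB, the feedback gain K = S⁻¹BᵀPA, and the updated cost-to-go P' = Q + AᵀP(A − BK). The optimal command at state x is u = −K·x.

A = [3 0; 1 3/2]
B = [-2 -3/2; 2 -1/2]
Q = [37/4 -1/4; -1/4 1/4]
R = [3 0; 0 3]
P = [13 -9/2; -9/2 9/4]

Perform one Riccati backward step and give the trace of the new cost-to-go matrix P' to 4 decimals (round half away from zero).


15.3137

BᵀP = [-35.0000 13.5000; -17.2500 5.6250]
S = R + BᵀPB = [3 0; 0 3] + [97.0000 45.7500; 45.7500 23.0625] = [100.0000 45.7500; 45.7500 26.0625]
BᵀPA = [-91.5000 20.2500; -46.1250 8.4375]
K = S⁻¹·BᵀPA = [-0.5349 0.2762; -0.8308 -0.1611]
A−BK = [0.6840 0.3107; 1.6544 0.8670]
AᵀP(A−BK) = [4.9850 0.9668; 0.9668 0.8286]
P' = Q + AᵀP(A−BK) = [14.2350 0.7168; 0.7168 1.0786]
tr(P') = 15.3137


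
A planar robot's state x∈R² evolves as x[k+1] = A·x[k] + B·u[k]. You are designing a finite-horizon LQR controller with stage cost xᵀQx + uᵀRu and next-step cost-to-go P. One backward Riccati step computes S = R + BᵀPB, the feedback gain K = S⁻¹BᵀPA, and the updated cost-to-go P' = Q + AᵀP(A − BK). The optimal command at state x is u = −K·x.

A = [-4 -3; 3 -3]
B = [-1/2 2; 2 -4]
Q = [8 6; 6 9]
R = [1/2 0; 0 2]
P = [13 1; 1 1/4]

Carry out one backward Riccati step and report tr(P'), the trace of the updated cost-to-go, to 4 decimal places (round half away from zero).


53.0507

BᵀP = [-4.5000 0.0000; 22.0000 1.0000]
S = R + BᵀPB = [1/2 0; 0 2] + [2.2500 -9.0000; -9.0000 40.0000] = [2.7500 -9.0000; -9.0000 42.0000]
BᵀPA = [18.0000 13.5000; -85.0000 -69.0000]
K = S⁻¹·BᵀPA = [-0.2609 -1.5652; -2.0797 -1.9783]
A−BK = [0.0290 0.1739; -4.7971 -7.7826]
AᵀP(A−BK) = [14.1703 16.7717; 16.7717 21.8804]
P' = Q + AᵀP(A−BK) = [22.1703 22.7717; 22.7717 30.8804]
tr(P') = 53.0507


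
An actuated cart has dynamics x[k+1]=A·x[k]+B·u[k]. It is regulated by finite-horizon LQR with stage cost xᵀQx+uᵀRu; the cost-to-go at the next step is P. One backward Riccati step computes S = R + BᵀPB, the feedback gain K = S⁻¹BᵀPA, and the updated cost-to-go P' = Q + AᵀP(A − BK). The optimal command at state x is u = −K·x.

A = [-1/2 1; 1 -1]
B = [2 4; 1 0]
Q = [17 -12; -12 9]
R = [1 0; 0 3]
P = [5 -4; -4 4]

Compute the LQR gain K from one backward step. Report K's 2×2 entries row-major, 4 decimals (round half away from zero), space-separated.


0.2515 -0.1988 -0.3860 0.4912

BᵀP = [6.0000 -4.0000; 20.0000 -16.0000]
S = R + BᵀPB = [1 0; 0 3] + [8.0000 24.0000; 24.0000 80.0000] = [9.0000 24.0000; 24.0000 83.0000]
BᵀPA = [-7.0000 10.0000; -26.0000 36.0000]
K = S⁻¹·BᵀPA = [0.2515 -0.1988; -0.3860 0.4912]
A−BK = [0.5409 -0.5673; 0.7485 -0.8012]
AᵀP(A−BK) = [0.9751 -1.1199; -1.1199 1.3041]
P' = Q + AᵀP(A−BK) = [17.9751 -13.1199; -13.1199 10.3041]
tr(P') = 28.2792


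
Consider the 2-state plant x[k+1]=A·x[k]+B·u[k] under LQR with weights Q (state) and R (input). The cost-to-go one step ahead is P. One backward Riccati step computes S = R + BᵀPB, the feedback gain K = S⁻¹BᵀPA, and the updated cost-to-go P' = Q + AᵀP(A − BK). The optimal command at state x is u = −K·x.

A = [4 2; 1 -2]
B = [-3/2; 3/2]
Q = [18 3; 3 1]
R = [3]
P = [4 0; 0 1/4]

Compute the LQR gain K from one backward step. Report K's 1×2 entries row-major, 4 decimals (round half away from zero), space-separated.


-1.8806 -1.0149

BᵀP = [-6.0000 0.3750]
S = R + BᵀPB = [3] + [9.5625] = [12.5625]
BᵀPA = [-23.6250 -12.7500]
K = S⁻¹·BᵀPA = [-1.8806 -1.0149]
A−BK = [1.1791 0.4776; 3.8209 -0.4776]
AᵀP(A−BK) = [19.8209 7.5224; 7.5224 4.0597]
P' = Q + AᵀP(A−BK) = [37.8209 10.5224; 10.5224 5.0597]
tr(P') = 42.8806


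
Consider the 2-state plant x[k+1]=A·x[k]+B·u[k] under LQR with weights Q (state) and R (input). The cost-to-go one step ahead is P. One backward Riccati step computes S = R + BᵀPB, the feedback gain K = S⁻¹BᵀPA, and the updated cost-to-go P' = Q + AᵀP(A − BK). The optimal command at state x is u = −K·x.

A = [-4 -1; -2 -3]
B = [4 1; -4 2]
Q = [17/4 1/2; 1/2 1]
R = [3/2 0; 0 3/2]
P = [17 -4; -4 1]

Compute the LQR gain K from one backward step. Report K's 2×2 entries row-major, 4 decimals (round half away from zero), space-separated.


-0.6635 -0.0309 -0.4320 -0.2527

BᵀP = [84.0000 -20.0000; 9.0000 -2.0000]
S = R + BᵀPB = [3/2 0; 0 3/2] + [416.0000 44.0000; 44.0000 5.0000] = [417.5000 44.0000; 44.0000 6.5000]
BᵀPA = [-296.0000 -24.0000; -32.0000 -3.0000]
K = S⁻¹·BᵀPA = [-0.6635 -0.0309; -0.4320 -0.2527]
A−BK = [-0.9142 -0.6239; -3.7898 -2.6181]
AᵀP(A−BK) = [1.7936 0.7811; 0.7811 0.5014]
P' = Q + AᵀP(A−BK) = [6.0436 1.2811; 1.2811 1.5014]
tr(P') = 7.5451


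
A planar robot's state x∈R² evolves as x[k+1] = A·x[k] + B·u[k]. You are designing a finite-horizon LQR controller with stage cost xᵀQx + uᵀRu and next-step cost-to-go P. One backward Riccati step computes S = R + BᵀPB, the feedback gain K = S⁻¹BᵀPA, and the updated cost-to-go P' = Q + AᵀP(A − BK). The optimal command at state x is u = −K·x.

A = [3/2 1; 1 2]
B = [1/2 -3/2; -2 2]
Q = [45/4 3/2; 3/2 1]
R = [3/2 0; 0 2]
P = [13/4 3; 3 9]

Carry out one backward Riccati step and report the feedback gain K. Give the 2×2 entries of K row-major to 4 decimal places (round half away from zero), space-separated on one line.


-1.2439 -1.5101 -0.6480 -0.4320

BᵀP = [-4.3750 -16.5000; 1.1250 13.5000]
S = R + BᵀPB = [3/2 0; 0 2] + [30.8125 -26.4375; -26.4375 25.3125] = [32.3125 -26.4375; -26.4375 27.3125]
BᵀPA = [-23.0625 -37.3750; 15.1875 28.1250]
K = S⁻¹·BᵀPA = [-1.2439 -1.5101; -0.6480 -0.4320]
A−BK = [1.1500 1.1071; -0.1918 -0.1563]
AᵀP(A−BK) = [6.4662 6.6087; 6.6087 6.9590]
P' = Q + AᵀP(A−BK) = [17.7162 8.1087; 8.1087 7.9590]
tr(P') = 25.6752


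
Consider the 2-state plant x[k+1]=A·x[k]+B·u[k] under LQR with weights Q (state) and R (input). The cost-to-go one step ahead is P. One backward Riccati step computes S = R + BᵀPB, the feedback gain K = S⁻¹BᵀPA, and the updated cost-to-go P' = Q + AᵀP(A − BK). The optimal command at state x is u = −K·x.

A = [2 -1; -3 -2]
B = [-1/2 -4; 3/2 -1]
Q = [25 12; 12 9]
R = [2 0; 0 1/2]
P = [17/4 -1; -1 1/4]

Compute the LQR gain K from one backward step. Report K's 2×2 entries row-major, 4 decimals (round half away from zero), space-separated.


BᵀP = [-3.6250 0.8750; -16.0000 3.7500]
S = R + BᵀPB = [2 0; 0 1/2] + [3.1250 13.6250; 13.6250 60.2500] = [5.1250 13.6250; 13.6250 60.7500]
BᵀPA = [-9.8750 1.8750; -43.2500 8.5000]
K = S⁻¹·BᵀPA = [-0.0845 -0.0152; -0.6930 0.1433]
A−BK = [-0.8142 -0.4343; -3.5662 -1.8339]
AᵀP(A−BK) = [0.4441 0.0488; 0.0488 0.0602]
P' = Q + AᵀP(A−BK) = [25.4441 12.0488; 12.0488 9.0602]
tr(P') = 34.5043

-0.0845 -0.0152 -0.6930 0.1433


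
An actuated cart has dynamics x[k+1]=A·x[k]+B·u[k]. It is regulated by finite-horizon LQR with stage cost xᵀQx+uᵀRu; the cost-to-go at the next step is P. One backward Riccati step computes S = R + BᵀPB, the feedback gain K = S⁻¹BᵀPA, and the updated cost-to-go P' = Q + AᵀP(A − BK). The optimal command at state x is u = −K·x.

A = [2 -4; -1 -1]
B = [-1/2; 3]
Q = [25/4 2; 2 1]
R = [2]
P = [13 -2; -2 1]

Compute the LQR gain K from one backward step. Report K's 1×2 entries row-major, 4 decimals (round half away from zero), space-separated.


BᵀP = [-12.5000 4.0000]
S = R + BᵀPB = [2] + [18.2500] = [20.2500]
BᵀPA = [-29.0000 46.0000]
K = S⁻¹·BᵀPA = [-1.4321 2.2716]
A−BK = [1.2840 -2.8642; 3.2963 -7.8148]
AᵀP(A−BK) = [19.4691 -41.1235; -41.1235 88.5062]
P' = Q + AᵀP(A−BK) = [25.7191 -39.1235; -39.1235 89.5062]
tr(P') = 115.2253

-1.4321 2.2716


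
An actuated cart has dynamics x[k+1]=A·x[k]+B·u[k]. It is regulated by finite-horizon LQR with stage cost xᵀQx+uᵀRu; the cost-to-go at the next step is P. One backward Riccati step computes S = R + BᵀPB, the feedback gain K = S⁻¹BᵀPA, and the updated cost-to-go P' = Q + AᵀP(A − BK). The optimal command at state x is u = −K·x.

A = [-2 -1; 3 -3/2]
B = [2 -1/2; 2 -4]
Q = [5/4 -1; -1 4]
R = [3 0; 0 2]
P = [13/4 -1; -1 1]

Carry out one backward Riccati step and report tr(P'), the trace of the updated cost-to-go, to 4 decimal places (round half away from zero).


13.0907

BᵀP = [4.5000 0.0000; 2.3750 -3.5000]
S = R + BᵀPB = [3 0; 0 2] + [9.0000 -2.2500; -2.2500 12.8125] = [12.0000 -2.2500; -2.2500 14.8125]
BᵀPA = [-9.0000 -4.5000; -15.2500 2.8750]
K = S⁻¹·BᵀPA = [-0.9707 -0.3485; -1.1770 0.1412]
A−BK = [-0.6471 -0.2324; 0.2334 -0.2383]
AᵀP(A−BK) = [7.3149 1.0157; 1.0157 0.5258]
P' = Q + AᵀP(A−BK) = [8.5649 0.0157; 0.0157 4.5258]
tr(P') = 13.0907


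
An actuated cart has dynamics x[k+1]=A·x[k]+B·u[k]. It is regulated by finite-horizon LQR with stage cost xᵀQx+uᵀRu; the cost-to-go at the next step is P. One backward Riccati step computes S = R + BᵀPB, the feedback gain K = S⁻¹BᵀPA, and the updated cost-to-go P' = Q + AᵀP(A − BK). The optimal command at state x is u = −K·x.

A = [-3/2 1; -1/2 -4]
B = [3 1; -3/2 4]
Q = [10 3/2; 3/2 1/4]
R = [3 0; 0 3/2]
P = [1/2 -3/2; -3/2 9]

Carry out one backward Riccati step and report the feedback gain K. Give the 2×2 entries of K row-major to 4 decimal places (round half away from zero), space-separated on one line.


BᵀP = [3.7500 -18.0000; -5.5000 34.5000]
S = R + BᵀPB = [3 0; 0 3/2] + [38.2500 -68.2500; -68.2500 132.5000] = [41.2500 -68.2500; -68.2500 134.0000]
BᵀPA = [3.3750 75.7500; -9.0000 -143.5000]
K = S⁻¹·BᵀPA = [-0.1863 0.4102; -0.1621 -0.8620]
A−BK = [-0.7790 0.6314; -0.1312 0.0632]
AᵀP(A−BK) = [0.2953 -0.1422; -0.1422 1.7349]
P' = Q + AᵀP(A−BK) = [10.2953 1.3578; 1.3578 1.9849]
tr(P') = 12.2801

-0.1863 0.4102 -0.1621 -0.8620


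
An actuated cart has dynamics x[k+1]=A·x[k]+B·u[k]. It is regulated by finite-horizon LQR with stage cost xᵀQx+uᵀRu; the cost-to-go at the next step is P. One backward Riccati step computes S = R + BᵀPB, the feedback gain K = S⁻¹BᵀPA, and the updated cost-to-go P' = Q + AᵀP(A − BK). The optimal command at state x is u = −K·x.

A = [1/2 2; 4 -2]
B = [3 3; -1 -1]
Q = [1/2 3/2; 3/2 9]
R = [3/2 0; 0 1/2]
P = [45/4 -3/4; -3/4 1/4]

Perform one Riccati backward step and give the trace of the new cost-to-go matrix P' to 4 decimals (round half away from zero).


BᵀP = [34.5000 -2.5000; 34.5000 -2.5000]
S = R + BᵀPB = [3/2 0; 0 1/2] + [106.0000 106.0000; 106.0000 106.0000] = [107.5000 106.0000; 106.0000 106.5000]
BᵀPA = [7.2500 74.0000; 7.2500 74.0000]
K = S⁻¹·BᵀPA = [0.0170 0.1739; 0.0511 0.5217]
A−BK = [0.2955 -0.0870; 4.0682 -1.3043]
AᵀP(A−BK) = [3.3184 -1.0435; -1.0435 0.5217]
P' = Q + AᵀP(A−BK) = [3.8184 0.4565; 0.4565 9.5217]
tr(P') = 13.3401

13.3401


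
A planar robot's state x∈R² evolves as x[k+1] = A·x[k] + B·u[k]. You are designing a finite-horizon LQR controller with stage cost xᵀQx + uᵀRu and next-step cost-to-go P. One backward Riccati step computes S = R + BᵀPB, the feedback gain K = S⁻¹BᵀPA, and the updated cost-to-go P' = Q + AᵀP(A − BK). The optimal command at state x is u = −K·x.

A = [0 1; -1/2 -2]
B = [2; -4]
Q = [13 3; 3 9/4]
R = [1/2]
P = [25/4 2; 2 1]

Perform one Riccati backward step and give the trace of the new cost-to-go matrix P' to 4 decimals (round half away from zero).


15.6184

BᵀP = [4.5000 0.0000]
S = R + BᵀPB = [1/2] + [9.0000] = [9.5000]
BᵀPA = [0.0000 4.5000]
K = S⁻¹·BᵀPA = [0.0000 0.4737]
A−BK = [0.0000 0.0526; -0.5000 -0.1053]
AᵀP(A−BK) = [0.2500 0.0000; 0.0000 0.1184]
P' = Q + AᵀP(A−BK) = [13.2500 3.0000; 3.0000 2.3684]
tr(P') = 15.6184


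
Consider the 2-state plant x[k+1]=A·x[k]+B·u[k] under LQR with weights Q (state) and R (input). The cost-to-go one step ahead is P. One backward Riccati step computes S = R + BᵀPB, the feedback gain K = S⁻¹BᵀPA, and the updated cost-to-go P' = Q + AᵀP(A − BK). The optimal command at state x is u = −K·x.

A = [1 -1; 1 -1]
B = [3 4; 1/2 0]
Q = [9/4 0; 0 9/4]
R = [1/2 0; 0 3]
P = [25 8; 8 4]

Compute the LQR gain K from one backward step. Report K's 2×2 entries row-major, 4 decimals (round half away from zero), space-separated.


0.5504 -0.5504 -0.1041 0.1041

BᵀP = [79.0000 26.0000; 100.0000 32.0000]
S = R + BᵀPB = [1/2 0; 0 3] + [250.0000 316.0000; 316.0000 400.0000] = [250.5000 316.0000; 316.0000 403.0000]
BᵀPA = [105.0000 -105.0000; 132.0000 -132.0000]
K = S⁻¹·BᵀPA = [0.5504 -0.5504; -0.1041 0.1041]
A−BK = [-0.2351 0.2351; 0.7248 -0.7248]
AᵀP(A−BK) = [0.9407 -0.9407; -0.9407 0.9407]
P' = Q + AᵀP(A−BK) = [3.1907 -0.9407; -0.9407 3.1907]
tr(P') = 6.3813


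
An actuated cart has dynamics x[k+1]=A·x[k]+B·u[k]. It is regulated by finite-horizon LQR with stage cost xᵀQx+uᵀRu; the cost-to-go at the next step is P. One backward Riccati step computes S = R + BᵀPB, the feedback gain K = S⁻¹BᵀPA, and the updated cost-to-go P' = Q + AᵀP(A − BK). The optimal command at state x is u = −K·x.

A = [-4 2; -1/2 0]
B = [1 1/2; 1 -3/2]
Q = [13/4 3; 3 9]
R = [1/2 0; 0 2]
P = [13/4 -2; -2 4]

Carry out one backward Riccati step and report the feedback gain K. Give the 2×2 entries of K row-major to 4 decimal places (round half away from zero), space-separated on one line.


BᵀP = [1.2500 2.0000; 4.6250 -7.0000]
S = R + BᵀPB = [1/2 0; 0 2] + [3.2500 -2.3750; -2.3750 12.8125] = [3.7500 -2.3750; -2.3750 14.8125]
BᵀPA = [-6.0000 2.5000; -15.0000 9.2500]
K = S⁻¹·BᵀPA = [-2.4947 1.1822; -1.4126 0.8140]
A−BK = [-0.7990 0.4108; -0.1243 0.0388]
AᵀP(A−BK) = [8.8422 -4.6963; -4.6963 2.5147]
P' = Q + AᵀP(A−BK) = [12.0922 -1.6963; -1.6963 11.5147]
tr(P') = 23.6069

-2.4947 1.1822 -1.4126 0.8140


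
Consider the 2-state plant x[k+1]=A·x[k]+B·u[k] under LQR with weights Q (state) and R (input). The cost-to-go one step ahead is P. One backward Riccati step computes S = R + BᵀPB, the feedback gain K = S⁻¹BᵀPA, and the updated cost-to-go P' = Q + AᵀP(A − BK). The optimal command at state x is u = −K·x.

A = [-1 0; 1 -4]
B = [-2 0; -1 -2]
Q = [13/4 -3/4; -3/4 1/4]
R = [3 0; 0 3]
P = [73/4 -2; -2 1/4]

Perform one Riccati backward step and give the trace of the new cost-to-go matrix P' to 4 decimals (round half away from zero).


5.1998

BᵀP = [-34.5000 3.7500; 4.0000 -0.5000]
S = R + BᵀPB = [3 0; 0 3] + [65.2500 -7.5000; -7.5000 1.0000] = [68.2500 -7.5000; -7.5000 4.0000]
BᵀPA = [38.2500 -15.0000; -4.5000 2.0000]
K = S⁻¹·BᵀPA = [0.5502 -0.2076; -0.0934 0.1107]
A−BK = [0.1003 -0.4152; 1.3633 -3.9862]
AᵀP(A−BK) = [1.0355 -0.5606; -0.5606 0.6644]
P' = Q + AᵀP(A−BK) = [4.2855 -1.3106; -1.3106 0.9144]
tr(P') = 5.1998


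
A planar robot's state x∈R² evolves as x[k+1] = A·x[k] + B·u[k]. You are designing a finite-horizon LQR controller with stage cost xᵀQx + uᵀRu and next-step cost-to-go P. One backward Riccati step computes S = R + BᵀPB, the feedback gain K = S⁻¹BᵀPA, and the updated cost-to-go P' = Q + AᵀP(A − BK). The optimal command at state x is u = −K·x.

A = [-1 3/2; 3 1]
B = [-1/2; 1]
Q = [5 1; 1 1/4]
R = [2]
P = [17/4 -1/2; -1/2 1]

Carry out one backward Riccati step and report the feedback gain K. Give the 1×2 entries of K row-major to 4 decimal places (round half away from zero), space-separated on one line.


1.3973 -0.5890

BᵀP = [-2.6250 1.2500]
S = R + BᵀPB = [2] + [2.5625] = [4.5625]
BᵀPA = [6.3750 -2.6875]
K = S⁻¹·BᵀPA = [1.3973 -0.5890]
A−BK = [-0.3014 1.2055; 1.6027 1.5890]
AᵀP(A−BK) = [7.3425 -1.3699; -1.3699 7.4795]
P' = Q + AᵀP(A−BK) = [12.3425 -0.3699; -0.3699 7.7295]
tr(P') = 20.0719


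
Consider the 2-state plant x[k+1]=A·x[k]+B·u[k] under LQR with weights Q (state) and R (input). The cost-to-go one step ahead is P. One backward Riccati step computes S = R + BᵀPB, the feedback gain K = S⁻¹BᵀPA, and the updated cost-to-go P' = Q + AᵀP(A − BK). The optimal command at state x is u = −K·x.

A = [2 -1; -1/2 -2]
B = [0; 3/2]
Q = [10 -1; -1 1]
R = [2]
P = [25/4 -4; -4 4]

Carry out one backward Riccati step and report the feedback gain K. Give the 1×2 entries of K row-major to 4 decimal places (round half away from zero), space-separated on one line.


-1.3636 -0.5455

BᵀP = [-6.0000 6.0000]
S = R + BᵀPB = [2] + [9.0000] = [11.0000]
BᵀPA = [-15.0000 -6.0000]
K = S⁻¹·BᵀPA = [-1.3636 -0.5455]
A−BK = [2.0000 -1.0000; 1.5455 -1.1818]
AᵀP(A−BK) = [13.5455 -2.6818; -2.6818 2.9773]
P' = Q + AᵀP(A−BK) = [23.5455 -3.6818; -3.6818 3.9773]
tr(P') = 27.5227


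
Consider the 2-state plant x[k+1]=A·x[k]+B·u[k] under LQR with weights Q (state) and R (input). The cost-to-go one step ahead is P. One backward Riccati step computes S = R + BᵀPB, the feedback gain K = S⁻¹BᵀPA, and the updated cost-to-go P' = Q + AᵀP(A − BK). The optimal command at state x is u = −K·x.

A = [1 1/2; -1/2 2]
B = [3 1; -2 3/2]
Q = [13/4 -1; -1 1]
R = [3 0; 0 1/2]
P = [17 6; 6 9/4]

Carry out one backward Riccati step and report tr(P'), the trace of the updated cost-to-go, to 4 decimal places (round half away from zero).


BᵀP = [39.0000 13.5000; 26.0000 9.3750]
S = R + BᵀPB = [3 0; 0 1/2] + [90.0000 59.2500; 59.2500 40.0625] = [93.0000 59.2500; 59.2500 40.5625]
BᵀPA = [32.2500 46.5000; 21.3125 31.7500]
K = S⁻¹·BᵀPA = [0.1734 0.0190; 0.2722 0.7550]
A−BK = [0.2077 -0.3120; -0.5616 0.9054]
AᵀP(A−BK) = [0.1705 0.0466; 0.0466 0.3956]
P' = Q + AᵀP(A−BK) = [3.4205 -0.9534; -0.9534 1.3956]
tr(P') = 4.8161

4.8161


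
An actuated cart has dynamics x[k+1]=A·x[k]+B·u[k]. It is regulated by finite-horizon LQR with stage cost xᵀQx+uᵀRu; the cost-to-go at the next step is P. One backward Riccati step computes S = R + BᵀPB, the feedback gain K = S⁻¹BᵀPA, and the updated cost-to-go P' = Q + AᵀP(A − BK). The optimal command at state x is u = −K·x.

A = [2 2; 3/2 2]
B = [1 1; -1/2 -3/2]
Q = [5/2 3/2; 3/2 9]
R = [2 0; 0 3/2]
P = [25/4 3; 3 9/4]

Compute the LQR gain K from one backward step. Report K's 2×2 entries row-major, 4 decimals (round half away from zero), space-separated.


BᵀP = [4.7500 1.8750; 1.7500 -0.3750]
S = R + BᵀPB = [2 0; 0 3/2] + [3.8125 1.9375; 1.9375 2.3125] = [5.8125 1.9375; 1.9375 3.8125]
BᵀPA = [12.3125 13.2500; 2.9375 2.7500]
K = S⁻¹·BᵀPA = [2.2411 2.4550; -0.3684 -0.5263]
A−BK = [0.1273 0.0713; 2.0679 2.4380]
AᵀP(A−BK) = [21.5514 24.0688; 24.0688 26.9185]
P' = Q + AᵀP(A−BK) = [24.0514 25.5688; 25.5688 35.9185]
tr(P') = 59.9699

2.2411 2.4550 -0.3684 -0.5263


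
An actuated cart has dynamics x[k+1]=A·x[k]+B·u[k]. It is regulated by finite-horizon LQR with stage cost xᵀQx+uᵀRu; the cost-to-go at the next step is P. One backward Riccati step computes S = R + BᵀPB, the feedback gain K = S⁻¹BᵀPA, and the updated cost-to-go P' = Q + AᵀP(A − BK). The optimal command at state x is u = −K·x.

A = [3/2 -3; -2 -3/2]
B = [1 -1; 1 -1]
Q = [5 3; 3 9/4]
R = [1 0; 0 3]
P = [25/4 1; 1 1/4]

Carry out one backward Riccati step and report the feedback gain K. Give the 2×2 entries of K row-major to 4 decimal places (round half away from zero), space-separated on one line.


BᵀP = [7.2500 1.2500; -7.2500 -1.2500]
S = R + BᵀPB = [1 0; 0 3] + [8.5000 -8.5000; -8.5000 8.5000] = [9.5000 -8.5000; -8.5000 11.5000]
BᵀPA = [8.3750 -23.6250; -8.3750 23.6250]
K = S⁻¹·BᵀPA = [0.6791 -1.9155; -0.2264 0.6385]
A−BK = [0.5946 -0.4459; -2.9054 1.0541]
AᵀP(A−BK) = [1.4797 -2.2348; -2.2348 5.4730]
P' = Q + AᵀP(A−BK) = [6.4797 0.7652; 0.7652 7.7230]
tr(P') = 14.2027

0.6791 -1.9155 -0.2264 0.6385
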